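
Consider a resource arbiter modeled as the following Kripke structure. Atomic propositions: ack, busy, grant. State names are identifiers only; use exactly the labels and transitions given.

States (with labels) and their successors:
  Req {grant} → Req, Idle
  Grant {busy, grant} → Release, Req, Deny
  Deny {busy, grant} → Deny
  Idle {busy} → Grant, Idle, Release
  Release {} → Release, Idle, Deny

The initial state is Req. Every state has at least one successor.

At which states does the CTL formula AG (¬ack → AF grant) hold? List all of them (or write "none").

States satisfying ¬ack → AF grant: {Req, Grant, Deny}.
States satisfying AG (¬ack → AF grant): {Deny}.

{Deny}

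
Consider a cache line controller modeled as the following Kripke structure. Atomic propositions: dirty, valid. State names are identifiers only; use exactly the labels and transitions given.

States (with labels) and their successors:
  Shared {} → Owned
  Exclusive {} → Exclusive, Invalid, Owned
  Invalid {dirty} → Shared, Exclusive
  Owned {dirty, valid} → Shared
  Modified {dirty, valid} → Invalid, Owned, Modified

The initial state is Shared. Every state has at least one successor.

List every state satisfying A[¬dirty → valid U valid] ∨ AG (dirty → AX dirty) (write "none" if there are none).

States satisfying ¬dirty → valid: {Invalid, Owned, Modified}.
States satisfying valid: {Owned, Modified}.
States satisfying A[¬dirty → valid U valid]: {Owned, Modified}.
States satisfying dirty → AX dirty: {Shared, Exclusive, Modified}.
States satisfying AG (dirty → AX dirty): ∅.
States satisfying A[¬dirty → valid U valid] ∨ AG (dirty → AX dirty): {Owned, Modified}.

{Owned, Modified}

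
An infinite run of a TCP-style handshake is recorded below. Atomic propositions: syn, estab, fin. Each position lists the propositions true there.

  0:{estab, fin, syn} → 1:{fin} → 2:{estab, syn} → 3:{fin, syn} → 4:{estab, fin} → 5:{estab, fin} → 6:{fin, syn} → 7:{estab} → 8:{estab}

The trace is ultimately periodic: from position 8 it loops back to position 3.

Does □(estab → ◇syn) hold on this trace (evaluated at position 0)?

estab → ◇syn holds at every position 0..8, and those are all positions ever visited, so □(estab → ◇syn) holds.
Positions where estab holds: 0, 2, 4, 5, 7, 8.
Check ◇syn at each: 0→ok, 2→ok, 4→ok, 5→ok, 7→ok, 8→ok.

Holds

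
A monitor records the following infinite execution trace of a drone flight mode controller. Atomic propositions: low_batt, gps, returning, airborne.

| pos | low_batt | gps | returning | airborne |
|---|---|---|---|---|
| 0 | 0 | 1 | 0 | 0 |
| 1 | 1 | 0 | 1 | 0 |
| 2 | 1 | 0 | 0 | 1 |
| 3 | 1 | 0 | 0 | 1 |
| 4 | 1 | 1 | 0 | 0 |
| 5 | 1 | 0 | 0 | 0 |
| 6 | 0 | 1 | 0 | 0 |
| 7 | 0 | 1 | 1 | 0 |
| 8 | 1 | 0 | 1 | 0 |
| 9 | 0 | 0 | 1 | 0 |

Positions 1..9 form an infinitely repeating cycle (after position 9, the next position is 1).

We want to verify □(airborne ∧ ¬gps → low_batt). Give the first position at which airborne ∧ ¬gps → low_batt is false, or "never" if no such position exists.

never

airborne ∧ ¬gps → low_batt holds at every position 0..9, and those are all the positions the trace ever visits, so the invariant □(airborne ∧ ¬gps → low_batt) is never violated.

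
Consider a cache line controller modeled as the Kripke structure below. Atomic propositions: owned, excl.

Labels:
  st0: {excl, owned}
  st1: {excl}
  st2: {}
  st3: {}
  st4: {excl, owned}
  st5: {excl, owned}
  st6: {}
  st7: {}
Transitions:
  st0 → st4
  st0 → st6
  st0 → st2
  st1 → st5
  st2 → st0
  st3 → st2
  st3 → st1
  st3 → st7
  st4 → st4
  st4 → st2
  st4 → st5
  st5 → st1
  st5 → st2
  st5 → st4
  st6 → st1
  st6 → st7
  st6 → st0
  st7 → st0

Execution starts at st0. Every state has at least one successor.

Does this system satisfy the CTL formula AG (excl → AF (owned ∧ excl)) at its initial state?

States satisfying excl → AF (owned ∧ excl): {st0, st1, st2, st3, st4, st5, st6, st7}.
States satisfying AG (excl → AF (owned ∧ excl)): {st0, st1, st2, st3, st4, st5, st6, st7}.
Every state reachable from st0 satisfies excl → AF (owned ∧ excl).
st0 ∈ Sat(AG (excl → AF (owned ∧ excl))).

Satisfied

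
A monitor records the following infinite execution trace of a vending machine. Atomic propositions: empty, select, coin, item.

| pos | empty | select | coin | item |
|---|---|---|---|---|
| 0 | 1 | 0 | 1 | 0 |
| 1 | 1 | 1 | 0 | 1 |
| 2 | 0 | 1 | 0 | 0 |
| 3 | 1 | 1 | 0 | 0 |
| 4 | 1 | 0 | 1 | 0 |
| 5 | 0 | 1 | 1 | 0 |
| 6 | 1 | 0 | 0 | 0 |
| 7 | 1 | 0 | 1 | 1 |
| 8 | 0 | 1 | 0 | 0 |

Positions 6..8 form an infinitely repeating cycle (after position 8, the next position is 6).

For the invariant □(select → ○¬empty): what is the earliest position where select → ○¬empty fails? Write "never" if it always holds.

Check select → ○¬empty at each position in order: 0 ✓, 1 ✓.
At position 2 the labels are {select} and the next position 3 has {empty, select}, so select → ○¬empty is false there. This is the first violation.

2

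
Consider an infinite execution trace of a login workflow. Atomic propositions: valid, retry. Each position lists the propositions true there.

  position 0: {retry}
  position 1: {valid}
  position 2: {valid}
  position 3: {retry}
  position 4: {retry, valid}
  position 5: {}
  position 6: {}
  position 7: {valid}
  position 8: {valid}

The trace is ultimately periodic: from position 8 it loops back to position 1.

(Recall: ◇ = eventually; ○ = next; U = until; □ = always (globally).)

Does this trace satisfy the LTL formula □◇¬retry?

◇¬retry holds at every position 0..8, and those are all positions ever visited, so □◇¬retry holds.

Yes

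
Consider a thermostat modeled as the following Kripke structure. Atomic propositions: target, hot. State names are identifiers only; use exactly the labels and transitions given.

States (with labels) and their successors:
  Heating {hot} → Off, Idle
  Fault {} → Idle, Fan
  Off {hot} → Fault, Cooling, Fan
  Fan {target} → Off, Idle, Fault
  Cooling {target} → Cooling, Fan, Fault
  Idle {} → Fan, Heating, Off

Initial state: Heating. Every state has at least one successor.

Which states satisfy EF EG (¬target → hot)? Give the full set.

States satisfying EG (¬target → hot): {Heating, Off, Fan, Cooling}.
States satisfying EF EG (¬target → hot): {Heating, Fault, Off, Fan, Cooling, Idle}.

{Heating, Fault, Off, Fan, Cooling, Idle}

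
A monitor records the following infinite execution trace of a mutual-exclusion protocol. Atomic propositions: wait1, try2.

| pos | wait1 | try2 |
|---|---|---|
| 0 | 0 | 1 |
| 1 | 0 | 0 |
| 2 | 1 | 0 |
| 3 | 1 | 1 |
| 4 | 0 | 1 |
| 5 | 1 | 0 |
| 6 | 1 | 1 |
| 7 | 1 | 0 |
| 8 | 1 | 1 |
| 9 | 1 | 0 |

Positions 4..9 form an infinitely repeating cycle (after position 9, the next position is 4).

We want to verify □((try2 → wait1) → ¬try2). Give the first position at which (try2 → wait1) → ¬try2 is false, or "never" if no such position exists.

Check (try2 → wait1) → ¬try2 at each position in order: 0 ✓, 1 ✓, 2 ✓.
At position 3 the labels are {try2, wait1}, so (try2 → wait1) → ¬try2 is false there. This is the first violation.

3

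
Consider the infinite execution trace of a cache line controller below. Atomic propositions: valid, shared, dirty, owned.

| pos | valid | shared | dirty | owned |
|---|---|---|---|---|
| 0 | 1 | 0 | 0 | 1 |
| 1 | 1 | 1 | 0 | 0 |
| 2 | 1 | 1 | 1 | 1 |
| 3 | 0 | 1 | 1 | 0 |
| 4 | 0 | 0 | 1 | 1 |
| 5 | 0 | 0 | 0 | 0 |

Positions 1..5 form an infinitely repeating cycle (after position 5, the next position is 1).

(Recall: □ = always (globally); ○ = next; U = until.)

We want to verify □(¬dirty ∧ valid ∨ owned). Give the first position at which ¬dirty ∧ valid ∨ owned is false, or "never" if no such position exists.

Check ¬dirty ∧ valid ∨ owned at each position in order: 0 ✓, 1 ✓, 2 ✓.
At position 3 the labels are {dirty, shared}, so ¬dirty ∧ valid ∨ owned is false there. This is the first violation.

3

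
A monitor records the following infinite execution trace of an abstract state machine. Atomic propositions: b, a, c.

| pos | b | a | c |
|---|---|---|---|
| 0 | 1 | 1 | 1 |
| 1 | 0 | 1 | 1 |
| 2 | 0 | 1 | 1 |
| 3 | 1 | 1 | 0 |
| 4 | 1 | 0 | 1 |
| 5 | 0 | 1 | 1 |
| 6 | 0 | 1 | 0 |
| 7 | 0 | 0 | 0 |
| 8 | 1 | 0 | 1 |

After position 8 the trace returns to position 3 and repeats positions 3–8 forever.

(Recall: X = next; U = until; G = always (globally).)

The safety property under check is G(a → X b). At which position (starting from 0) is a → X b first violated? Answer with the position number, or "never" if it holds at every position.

0

At position 0 the labels are {a, b, c} and the next position 1 has {a, c}, so a → X b is false there. This is the first violation.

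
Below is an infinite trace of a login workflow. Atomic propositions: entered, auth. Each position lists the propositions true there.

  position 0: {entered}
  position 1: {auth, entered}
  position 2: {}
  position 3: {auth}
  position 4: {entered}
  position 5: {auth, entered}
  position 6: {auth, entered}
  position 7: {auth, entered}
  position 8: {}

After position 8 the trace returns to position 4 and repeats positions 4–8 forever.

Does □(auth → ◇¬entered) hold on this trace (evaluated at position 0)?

auth → ◇¬entered holds at every position 0..8, and those are all positions ever visited, so □(auth → ◇¬entered) holds.
Positions where auth holds: 1, 3, 5, 6, 7.
Check ◇¬entered at each: 1→ok, 3→ok, 5→ok, 6→ok, 7→ok.

Satisfied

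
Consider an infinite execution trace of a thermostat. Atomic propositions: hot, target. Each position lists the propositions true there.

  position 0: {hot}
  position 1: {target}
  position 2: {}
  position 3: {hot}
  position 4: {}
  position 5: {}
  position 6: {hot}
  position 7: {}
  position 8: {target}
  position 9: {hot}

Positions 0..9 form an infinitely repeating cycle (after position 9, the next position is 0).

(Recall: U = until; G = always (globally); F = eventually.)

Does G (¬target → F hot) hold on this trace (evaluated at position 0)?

¬target → F hot holds at every position 0..9, and those are all positions ever visited, so G (¬target → F hot) holds.
Positions where ¬target holds: 0, 2, 3, 4, 5, 6, 7, 9.
Check F hot at each: 0→ok, 2→ok, 3→ok, 4→ok, 5→ok, 6→ok, 7→ok, 9→ok.

Satisfied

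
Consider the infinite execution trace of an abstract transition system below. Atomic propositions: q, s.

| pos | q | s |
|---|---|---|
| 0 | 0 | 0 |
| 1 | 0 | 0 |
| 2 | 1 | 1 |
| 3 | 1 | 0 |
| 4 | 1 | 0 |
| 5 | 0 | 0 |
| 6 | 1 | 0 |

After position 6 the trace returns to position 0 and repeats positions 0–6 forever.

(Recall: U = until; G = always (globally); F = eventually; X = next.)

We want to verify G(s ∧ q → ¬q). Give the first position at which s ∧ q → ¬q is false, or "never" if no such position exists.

2

Check s ∧ q → ¬q at each position in order: 0 ✓, 1 ✓.
At position 2 the labels are {q, s}, so s ∧ q → ¬q is false there. This is the first violation.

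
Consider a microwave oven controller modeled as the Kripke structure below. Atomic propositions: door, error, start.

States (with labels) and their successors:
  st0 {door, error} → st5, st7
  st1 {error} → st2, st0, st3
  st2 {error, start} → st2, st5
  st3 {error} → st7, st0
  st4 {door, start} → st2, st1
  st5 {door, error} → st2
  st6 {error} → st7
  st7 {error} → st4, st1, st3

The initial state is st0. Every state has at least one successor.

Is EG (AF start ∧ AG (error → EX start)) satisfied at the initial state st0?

Does not hold

States satisfying AF start ∧ AG (error → EX start): {st2, st5}.
States satisfying EG (AF start ∧ AG (error → EX start)): {st2, st5}.
No suitable path/successor from st0 witnesses the formula.
st0 ∉ Sat(EG (AF start ∧ AG (error → EX start))).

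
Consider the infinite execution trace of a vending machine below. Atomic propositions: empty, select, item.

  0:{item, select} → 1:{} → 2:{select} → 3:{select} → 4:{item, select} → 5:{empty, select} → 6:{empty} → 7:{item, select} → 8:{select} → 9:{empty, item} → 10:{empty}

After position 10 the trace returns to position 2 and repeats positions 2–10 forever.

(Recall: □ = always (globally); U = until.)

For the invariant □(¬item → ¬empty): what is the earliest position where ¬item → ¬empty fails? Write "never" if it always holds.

Check ¬item → ¬empty at each position in order: 0 ✓, 1 ✓, 2 ✓, 3 ✓, 4 ✓.
At position 5 the labels are {empty, select}, so ¬item → ¬empty is false there. This is the first violation.

5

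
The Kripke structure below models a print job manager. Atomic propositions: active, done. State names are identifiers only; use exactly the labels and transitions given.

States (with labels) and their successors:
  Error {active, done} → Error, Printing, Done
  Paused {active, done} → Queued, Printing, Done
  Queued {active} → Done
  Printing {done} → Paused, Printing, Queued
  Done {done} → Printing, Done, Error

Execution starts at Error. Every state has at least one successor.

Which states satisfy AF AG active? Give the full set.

States satisfying AG active: ∅.
States satisfying AF AG active: ∅.

none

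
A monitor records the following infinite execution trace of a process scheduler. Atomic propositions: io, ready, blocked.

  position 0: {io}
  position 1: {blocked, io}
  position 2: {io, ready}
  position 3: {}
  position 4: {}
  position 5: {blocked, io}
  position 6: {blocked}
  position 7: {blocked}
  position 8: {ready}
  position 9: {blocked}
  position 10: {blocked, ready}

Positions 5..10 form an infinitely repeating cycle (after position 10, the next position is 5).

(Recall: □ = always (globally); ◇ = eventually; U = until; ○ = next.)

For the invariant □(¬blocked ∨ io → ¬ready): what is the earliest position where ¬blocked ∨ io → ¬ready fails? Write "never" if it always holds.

2

Check ¬blocked ∨ io → ¬ready at each position in order: 0 ✓, 1 ✓.
At position 2 the labels are {io, ready}, so ¬blocked ∨ io → ¬ready is false there. This is the first violation.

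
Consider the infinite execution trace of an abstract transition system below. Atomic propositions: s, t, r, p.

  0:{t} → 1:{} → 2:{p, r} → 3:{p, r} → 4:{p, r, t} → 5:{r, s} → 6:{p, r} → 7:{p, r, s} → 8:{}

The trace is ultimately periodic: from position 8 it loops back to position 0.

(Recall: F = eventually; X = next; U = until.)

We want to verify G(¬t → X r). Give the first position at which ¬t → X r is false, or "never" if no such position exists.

7

Check ¬t → X r at each position in order: 0 ✓, 1 ✓, 2 ✓, 3 ✓, 4 ✓, 5 ✓, 6 ✓.
At position 7 the labels are {p, r, s} and the next position 8 has {}, so ¬t → X r is false there. This is the first violation.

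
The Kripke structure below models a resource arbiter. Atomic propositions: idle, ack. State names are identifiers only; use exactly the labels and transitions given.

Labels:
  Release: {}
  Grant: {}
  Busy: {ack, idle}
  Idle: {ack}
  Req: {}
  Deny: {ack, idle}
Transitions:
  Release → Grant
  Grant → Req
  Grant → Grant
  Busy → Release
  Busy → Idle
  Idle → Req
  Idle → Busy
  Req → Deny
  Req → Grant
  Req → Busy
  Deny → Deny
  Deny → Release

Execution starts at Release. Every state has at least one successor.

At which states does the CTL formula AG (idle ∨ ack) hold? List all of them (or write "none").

none

States satisfying idle ∨ ack: {Busy, Idle, Deny}.
States satisfying AG (idle ∨ ack): ∅.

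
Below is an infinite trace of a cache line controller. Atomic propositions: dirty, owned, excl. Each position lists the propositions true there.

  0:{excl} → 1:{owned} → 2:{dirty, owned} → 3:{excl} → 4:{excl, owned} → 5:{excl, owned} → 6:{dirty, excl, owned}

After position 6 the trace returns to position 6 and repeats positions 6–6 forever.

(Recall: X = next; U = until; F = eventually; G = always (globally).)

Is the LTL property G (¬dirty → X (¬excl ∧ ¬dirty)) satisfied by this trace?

No

¬dirty → X (¬excl ∧ ¬dirty) must hold at every position from 0 onward. It fails at position 1, so G (¬dirty → X (¬excl ∧ ¬dirty)) is false.
Positions where ¬dirty holds: 0, 1, 3, 4, 5.
Check X (¬excl ∧ ¬dirty) at each: 0→ok, 1→fails, 3→fails, 4→fails, 5→fails.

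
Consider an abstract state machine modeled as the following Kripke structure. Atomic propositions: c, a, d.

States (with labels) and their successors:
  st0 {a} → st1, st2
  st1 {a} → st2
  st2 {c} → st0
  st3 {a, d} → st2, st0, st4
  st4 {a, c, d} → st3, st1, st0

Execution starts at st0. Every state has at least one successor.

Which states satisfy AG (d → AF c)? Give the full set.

{st0, st1, st2, st3, st4}

States satisfying d → AF c: {st0, st1, st2, st3, st4}.
States satisfying AG (d → AF c): {st0, st1, st2, st3, st4}.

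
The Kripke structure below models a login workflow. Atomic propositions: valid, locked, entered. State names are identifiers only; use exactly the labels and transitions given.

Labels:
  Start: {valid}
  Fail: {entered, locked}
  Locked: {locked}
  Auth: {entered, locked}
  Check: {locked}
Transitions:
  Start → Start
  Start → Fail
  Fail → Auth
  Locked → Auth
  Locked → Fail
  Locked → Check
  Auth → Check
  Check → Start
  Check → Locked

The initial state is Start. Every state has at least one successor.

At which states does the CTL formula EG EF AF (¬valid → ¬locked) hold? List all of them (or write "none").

States satisfying EF AF (¬valid → ¬locked): {Start, Fail, Locked, Auth, Check}.
States satisfying EG EF AF (¬valid → ¬locked): {Start, Fail, Locked, Auth, Check}.

{Start, Fail, Locked, Auth, Check}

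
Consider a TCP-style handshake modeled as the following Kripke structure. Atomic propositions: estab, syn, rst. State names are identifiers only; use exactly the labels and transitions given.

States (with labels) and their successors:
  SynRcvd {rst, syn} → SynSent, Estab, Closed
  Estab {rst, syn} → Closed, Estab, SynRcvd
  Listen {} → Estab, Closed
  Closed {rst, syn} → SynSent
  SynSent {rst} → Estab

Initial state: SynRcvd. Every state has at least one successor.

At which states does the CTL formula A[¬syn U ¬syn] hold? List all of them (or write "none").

{Listen, SynSent}

States satisfying ¬syn: {Listen, SynSent}.
States satisfying A[¬syn U ¬syn]: {Listen, SynSent}.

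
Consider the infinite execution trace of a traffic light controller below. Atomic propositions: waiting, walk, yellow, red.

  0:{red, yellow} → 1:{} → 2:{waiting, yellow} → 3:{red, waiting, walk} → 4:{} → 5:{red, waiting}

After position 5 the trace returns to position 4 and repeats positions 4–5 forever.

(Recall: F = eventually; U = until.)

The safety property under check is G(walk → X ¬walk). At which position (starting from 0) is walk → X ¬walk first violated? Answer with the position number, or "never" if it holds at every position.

walk → X ¬walk holds at every position 0..5, and those are all the positions the trace ever visits, so the invariant G(walk → X ¬walk) is never violated.

never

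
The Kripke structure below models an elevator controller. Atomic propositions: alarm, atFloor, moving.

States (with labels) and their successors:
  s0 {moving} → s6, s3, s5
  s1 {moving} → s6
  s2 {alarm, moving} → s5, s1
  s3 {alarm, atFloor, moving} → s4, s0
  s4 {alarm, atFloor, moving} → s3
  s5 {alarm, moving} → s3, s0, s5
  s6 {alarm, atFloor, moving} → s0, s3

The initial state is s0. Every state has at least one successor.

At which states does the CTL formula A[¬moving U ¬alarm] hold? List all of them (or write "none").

{s0, s1}

States satisfying ¬moving: ∅.
States satisfying ¬alarm: {s0, s1}.
States satisfying A[¬moving U ¬alarm]: {s0, s1}.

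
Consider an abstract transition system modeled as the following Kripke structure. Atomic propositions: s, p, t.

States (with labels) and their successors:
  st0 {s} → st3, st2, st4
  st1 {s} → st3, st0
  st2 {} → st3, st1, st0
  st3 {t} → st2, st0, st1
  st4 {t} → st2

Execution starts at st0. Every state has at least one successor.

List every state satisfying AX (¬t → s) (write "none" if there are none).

{st1, st2}

States satisfying ¬t → s: {st0, st1, st3, st4}.
States satisfying AX (¬t → s): {st1, st2}.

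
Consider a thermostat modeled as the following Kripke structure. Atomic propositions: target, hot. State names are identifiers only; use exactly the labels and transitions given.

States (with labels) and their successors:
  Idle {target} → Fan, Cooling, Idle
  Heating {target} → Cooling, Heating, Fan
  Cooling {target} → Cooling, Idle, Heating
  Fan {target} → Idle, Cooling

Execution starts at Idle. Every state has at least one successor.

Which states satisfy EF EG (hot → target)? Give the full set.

{Idle, Heating, Cooling, Fan}

States satisfying EG (hot → target): {Idle, Heating, Cooling, Fan}.
States satisfying EF EG (hot → target): {Idle, Heating, Cooling, Fan}.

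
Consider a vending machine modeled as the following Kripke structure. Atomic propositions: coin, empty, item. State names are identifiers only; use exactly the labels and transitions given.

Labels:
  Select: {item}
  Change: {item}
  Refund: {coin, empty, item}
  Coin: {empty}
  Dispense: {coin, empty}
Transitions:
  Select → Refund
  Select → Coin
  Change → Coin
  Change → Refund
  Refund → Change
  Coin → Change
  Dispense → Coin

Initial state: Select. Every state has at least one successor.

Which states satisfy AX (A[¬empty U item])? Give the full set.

{Refund, Coin}

States satisfying A[¬empty U item]: {Select, Change, Refund}.
States satisfying AX (A[¬empty U item]): {Refund, Coin}.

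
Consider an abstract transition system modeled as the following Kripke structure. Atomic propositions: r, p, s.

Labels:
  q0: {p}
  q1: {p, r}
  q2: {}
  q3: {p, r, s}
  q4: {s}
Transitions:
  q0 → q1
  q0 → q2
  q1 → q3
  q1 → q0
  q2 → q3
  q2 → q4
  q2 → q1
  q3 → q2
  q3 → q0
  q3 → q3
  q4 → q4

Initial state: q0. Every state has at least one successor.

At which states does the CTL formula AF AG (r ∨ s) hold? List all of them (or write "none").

States satisfying AG (r ∨ s): {q4}.
States satisfying AF AG (r ∨ s): {q4}.

{q4}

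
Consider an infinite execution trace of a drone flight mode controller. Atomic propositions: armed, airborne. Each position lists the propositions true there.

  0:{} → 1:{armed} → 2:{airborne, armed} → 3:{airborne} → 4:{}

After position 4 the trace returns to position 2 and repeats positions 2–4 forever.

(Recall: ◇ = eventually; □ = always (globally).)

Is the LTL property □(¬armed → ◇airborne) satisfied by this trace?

¬armed → ◇airborne holds at every position 0..4, and those are all positions ever visited, so □(¬armed → ◇airborne) holds.
Positions where ¬armed holds: 0, 3, 4.
Check ◇airborne at each: 0→ok, 3→ok, 4→ok.

Yes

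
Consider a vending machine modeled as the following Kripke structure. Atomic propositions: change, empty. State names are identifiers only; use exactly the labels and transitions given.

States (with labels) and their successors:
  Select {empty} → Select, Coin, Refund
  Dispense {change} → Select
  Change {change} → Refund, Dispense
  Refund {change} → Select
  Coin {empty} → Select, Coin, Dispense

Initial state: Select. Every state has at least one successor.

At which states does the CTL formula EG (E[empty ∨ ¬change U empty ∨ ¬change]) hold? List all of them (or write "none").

States satisfying E[empty ∨ ¬change U empty ∨ ¬change]: {Select, Coin}.
States satisfying EG (E[empty ∨ ¬change U empty ∨ ¬change]): {Select, Coin}.

{Select, Coin}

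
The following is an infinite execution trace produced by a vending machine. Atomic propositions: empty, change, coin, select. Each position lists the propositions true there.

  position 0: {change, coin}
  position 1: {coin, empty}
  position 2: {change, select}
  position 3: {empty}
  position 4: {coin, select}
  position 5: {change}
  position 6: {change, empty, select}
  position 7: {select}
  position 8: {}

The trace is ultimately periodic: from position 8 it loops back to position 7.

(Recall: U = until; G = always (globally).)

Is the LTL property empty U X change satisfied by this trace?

Walking from position 0: at position 0, X change has not yet held and empty fails, so empty U X change is false.

No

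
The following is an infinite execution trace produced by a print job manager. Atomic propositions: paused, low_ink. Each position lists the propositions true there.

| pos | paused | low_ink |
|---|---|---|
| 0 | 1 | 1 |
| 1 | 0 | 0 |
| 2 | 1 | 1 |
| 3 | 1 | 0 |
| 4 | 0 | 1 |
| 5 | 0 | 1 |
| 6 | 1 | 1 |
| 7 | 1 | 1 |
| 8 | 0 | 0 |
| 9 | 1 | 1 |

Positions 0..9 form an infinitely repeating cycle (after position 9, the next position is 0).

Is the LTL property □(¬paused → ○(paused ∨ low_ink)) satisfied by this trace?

Holds

¬paused → ○(paused ∨ low_ink) holds at every position 0..9, and those are all positions ever visited, so □(¬paused → ○(paused ∨ low_ink)) holds.
Positions where ¬paused holds: 1, 4, 5, 8.
Check ○(paused ∨ low_ink) at each: 1→ok, 4→ok, 5→ok, 8→ok.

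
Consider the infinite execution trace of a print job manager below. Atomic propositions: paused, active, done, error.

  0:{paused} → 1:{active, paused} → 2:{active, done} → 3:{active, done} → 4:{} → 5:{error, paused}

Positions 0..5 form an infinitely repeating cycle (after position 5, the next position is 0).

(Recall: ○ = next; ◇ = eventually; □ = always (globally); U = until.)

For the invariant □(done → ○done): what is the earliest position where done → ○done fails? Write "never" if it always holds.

3

Check done → ○done at each position in order: 0 ✓, 1 ✓, 2 ✓.
At position 3 the labels are {active, done} and the next position 4 has {}, so done → ○done is false there. This is the first violation.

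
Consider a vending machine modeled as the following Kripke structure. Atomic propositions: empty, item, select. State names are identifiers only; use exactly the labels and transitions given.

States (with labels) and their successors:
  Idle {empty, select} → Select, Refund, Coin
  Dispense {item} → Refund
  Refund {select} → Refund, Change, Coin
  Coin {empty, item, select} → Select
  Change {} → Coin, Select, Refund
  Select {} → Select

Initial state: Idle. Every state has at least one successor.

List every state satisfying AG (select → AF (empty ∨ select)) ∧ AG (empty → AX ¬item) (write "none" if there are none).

{Dispense, Refund, Coin, Change, Select}

States satisfying select → AF (empty ∨ select): {Idle, Dispense, Refund, Coin, Change, Select}.
States satisfying AG (select → AF (empty ∨ select)): {Idle, Dispense, Refund, Coin, Change, Select}.
States satisfying empty → AX ¬item: {Dispense, Refund, Coin, Change, Select}.
States satisfying AG (empty → AX ¬item): {Dispense, Refund, Coin, Change, Select}.
States satisfying AG (select → AF (empty ∨ select)) ∧ AG (empty → AX ¬item): {Dispense, Refund, Coin, Change, Select}.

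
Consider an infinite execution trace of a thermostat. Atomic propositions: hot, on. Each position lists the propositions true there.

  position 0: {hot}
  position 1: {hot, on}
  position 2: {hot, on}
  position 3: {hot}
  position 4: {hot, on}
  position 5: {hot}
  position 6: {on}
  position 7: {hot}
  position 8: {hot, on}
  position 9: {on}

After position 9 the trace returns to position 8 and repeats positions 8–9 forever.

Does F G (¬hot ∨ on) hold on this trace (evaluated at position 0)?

G (¬hot ∨ on) holds at position 8, which is reachable from 0, so F G (¬hot ∨ on) holds.

Holds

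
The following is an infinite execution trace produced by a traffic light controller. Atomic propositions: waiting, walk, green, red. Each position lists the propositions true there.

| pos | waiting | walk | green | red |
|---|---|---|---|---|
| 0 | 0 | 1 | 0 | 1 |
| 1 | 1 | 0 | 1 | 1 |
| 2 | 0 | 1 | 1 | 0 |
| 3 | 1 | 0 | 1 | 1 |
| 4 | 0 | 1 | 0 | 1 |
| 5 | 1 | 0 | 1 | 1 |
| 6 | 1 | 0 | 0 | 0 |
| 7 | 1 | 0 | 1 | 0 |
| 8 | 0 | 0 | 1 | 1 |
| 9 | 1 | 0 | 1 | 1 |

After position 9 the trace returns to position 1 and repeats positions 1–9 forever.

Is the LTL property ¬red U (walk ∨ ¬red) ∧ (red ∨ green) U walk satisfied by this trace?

Walking from position 0: walk ∨ ¬red first holds at position 0, and ¬red holds at every earlier position along the way, so ¬red U (walk ∨ ¬red) holds.
Walking from position 0: walk first holds at position 0, and red ∨ green holds at every earlier position along the way, so (red ∨ green) U walk holds.
At position 0: ¬red U (walk ∨ ¬red) is true; (red ∨ green) U walk is true; so ¬red U (walk ∨ ¬red) ∧ (red ∨ green) U walk is true.

Yes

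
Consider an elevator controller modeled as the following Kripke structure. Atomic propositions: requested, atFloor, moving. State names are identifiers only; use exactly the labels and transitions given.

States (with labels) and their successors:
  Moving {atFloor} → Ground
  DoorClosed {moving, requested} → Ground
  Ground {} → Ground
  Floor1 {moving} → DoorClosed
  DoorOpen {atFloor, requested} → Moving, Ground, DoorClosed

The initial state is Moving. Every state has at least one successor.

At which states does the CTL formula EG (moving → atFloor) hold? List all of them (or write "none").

States satisfying moving → atFloor: {Moving, Ground, DoorOpen}.
States satisfying EG (moving → atFloor): {Moving, Ground, DoorOpen}.

{Moving, Ground, DoorOpen}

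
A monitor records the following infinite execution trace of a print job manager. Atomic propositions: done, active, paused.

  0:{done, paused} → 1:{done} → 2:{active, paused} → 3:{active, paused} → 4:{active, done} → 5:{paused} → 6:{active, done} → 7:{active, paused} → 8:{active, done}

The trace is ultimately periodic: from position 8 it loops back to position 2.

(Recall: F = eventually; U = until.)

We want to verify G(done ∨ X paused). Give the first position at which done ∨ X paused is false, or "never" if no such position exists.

3

Check done ∨ X paused at each position in order: 0 ✓, 1 ✓, 2 ✓.
At position 3 the labels are {active, paused} and the next position 4 has {active, done}, so done ∨ X paused is false there. This is the first violation.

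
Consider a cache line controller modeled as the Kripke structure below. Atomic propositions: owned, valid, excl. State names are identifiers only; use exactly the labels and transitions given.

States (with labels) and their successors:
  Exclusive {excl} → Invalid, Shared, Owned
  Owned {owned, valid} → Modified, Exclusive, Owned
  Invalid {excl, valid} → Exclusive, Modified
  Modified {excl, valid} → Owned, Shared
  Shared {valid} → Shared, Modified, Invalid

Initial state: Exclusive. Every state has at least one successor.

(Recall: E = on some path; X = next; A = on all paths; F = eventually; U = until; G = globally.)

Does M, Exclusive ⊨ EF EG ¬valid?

States satisfying EG ¬valid: ∅.
States satisfying EF EG ¬valid: ∅.
No suitable path/successor from Exclusive witnesses the formula.
Exclusive ∉ Sat(EF EG ¬valid).

Violated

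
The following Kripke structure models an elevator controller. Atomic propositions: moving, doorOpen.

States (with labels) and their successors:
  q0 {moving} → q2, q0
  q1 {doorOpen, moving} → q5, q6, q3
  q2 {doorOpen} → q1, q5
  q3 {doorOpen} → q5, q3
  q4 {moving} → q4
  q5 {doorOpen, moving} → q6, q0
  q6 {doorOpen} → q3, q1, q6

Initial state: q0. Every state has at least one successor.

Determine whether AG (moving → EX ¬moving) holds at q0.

Holds

States satisfying moving → EX ¬moving: {q0, q1, q2, q3, q5, q6}.
States satisfying AG (moving → EX ¬moving): {q0, q1, q2, q3, q5, q6}.
Every state reachable from q0 satisfies moving → EX ¬moving.
q0 ∈ Sat(AG (moving → EX ¬moving)).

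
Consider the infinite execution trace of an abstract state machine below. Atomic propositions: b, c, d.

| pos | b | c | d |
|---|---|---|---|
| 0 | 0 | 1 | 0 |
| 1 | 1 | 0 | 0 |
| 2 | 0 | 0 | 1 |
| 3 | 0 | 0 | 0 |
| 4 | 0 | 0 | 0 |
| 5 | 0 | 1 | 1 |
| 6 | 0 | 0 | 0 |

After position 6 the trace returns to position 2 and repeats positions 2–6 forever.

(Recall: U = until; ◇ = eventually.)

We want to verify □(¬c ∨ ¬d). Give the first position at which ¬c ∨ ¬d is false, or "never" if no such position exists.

5

Check ¬c ∨ ¬d at each position in order: 0 ✓, 1 ✓, 2 ✓, 3 ✓, 4 ✓.
At position 5 the labels are {c, d}, so ¬c ∨ ¬d is false there. This is the first violation.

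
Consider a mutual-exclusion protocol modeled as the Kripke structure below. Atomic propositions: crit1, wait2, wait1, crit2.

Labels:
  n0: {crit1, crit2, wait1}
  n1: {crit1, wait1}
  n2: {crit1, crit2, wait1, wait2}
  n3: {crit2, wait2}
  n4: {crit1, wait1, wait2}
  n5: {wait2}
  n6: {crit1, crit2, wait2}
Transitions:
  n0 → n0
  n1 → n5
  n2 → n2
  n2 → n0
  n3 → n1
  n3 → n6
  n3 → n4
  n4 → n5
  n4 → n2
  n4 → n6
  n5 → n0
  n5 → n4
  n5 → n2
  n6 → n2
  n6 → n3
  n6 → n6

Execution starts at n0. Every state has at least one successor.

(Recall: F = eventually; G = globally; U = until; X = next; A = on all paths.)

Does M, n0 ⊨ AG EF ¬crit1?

States satisfying EF ¬crit1: {n1, n3, n4, n5, n6}.
States satisfying AG EF ¬crit1: ∅.
n0 is reachable from n0 and violates EF ¬crit1, so AG fails at n0.
n0 ∉ Sat(AG EF ¬crit1).

Violated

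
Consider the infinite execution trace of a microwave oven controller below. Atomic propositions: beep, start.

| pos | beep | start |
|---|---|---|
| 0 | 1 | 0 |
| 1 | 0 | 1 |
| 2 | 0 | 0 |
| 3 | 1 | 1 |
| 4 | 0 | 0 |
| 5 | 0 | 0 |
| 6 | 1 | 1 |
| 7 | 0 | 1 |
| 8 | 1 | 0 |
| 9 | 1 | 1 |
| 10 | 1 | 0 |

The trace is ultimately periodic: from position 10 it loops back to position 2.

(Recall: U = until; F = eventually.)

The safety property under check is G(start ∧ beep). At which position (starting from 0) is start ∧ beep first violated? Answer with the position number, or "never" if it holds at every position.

0

At position 0 the labels are {beep}, so start ∧ beep is false there. This is the first violation.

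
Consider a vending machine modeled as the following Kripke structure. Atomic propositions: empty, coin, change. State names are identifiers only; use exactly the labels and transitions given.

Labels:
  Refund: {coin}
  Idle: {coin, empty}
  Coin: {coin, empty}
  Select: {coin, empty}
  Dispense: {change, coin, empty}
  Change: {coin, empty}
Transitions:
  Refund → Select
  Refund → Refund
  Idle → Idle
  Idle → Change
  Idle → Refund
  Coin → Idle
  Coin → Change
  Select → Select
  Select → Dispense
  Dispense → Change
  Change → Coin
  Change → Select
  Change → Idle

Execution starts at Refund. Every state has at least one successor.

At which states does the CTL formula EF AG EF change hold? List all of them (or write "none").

{Refund, Idle, Coin, Select, Dispense, Change}

States satisfying AG EF change: {Refund, Idle, Coin, Select, Dispense, Change}.
States satisfying EF AG EF change: {Refund, Idle, Coin, Select, Dispense, Change}.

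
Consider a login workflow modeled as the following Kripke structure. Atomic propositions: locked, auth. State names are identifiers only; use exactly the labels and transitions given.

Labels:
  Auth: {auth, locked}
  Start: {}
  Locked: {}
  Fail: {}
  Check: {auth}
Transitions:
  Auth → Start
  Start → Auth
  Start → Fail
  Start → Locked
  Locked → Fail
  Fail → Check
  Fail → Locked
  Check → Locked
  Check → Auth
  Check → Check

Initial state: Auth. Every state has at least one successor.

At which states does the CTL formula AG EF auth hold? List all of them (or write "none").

{Auth, Start, Locked, Fail, Check}

States satisfying EF auth: {Auth, Start, Locked, Fail, Check}.
States satisfying AG EF auth: {Auth, Start, Locked, Fail, Check}.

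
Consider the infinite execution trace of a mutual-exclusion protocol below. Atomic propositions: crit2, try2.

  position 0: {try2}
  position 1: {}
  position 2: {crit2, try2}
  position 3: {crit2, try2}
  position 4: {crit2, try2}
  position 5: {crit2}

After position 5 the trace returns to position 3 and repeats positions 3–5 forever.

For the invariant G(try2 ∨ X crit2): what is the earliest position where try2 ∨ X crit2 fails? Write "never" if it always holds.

try2 ∨ X crit2 holds at every position 0..5, and those are all the positions the trace ever visits, so the invariant G(try2 ∨ X crit2) is never violated.

never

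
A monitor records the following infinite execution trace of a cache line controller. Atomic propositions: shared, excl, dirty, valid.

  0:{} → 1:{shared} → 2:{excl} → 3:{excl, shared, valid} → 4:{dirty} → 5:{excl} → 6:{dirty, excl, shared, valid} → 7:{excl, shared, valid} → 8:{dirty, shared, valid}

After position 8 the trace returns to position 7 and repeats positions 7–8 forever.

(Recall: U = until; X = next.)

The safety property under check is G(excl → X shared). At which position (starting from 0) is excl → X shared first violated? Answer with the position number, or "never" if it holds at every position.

3

Check excl → X shared at each position in order: 0 ✓, 1 ✓, 2 ✓.
At position 3 the labels are {excl, shared, valid} and the next position 4 has {dirty}, so excl → X shared is false there. This is the first violation.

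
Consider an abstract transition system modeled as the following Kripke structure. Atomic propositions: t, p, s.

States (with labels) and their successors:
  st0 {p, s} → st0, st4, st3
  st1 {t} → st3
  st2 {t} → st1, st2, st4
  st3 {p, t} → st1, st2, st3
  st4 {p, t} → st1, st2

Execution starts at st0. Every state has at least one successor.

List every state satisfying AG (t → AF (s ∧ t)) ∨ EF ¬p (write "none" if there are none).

States satisfying t → AF (s ∧ t): {st0}.
States satisfying AG (t → AF (s ∧ t)): ∅.
States satisfying ¬p: {st1, st2}.
States satisfying EF ¬p: {st0, st1, st2, st3, st4}.
States satisfying AG (t → AF (s ∧ t)) ∨ EF ¬p: {st0, st1, st2, st3, st4}.

{st0, st1, st2, st3, st4}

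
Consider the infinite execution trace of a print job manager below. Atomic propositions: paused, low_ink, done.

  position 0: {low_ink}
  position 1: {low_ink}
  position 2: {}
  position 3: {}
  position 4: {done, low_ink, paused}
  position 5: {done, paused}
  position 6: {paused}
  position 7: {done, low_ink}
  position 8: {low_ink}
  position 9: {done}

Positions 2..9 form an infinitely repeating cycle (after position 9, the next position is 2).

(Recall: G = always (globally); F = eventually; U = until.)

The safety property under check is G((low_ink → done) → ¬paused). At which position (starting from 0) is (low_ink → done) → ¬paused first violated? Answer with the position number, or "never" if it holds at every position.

4

Check (low_ink → done) → ¬paused at each position in order: 0 ✓, 1 ✓, 2 ✓, 3 ✓.
At position 4 the labels are {done, low_ink, paused}, so (low_ink → done) → ¬paused is false there. This is the first violation.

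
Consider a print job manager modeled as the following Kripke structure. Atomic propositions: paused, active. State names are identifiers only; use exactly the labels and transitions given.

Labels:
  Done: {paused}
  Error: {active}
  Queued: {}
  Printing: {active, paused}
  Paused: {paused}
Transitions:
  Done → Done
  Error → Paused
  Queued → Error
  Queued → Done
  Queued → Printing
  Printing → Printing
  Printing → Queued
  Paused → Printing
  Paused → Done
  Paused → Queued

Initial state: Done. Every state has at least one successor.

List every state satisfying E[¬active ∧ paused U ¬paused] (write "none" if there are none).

States satisfying ¬active ∧ paused: {Done, Paused}.
States satisfying ¬paused: {Error, Queued}.
States satisfying E[¬active ∧ paused U ¬paused]: {Error, Queued, Paused}.

{Error, Queued, Paused}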